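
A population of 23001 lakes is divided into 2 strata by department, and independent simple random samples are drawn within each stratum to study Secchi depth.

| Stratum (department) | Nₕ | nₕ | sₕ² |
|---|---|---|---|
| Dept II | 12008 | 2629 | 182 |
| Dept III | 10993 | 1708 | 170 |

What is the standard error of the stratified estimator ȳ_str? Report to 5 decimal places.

Var(ȳ_str) = Σₕ Wₕ²(1 − fₕ)sₕ²/nₕ with Wₕ = Nₕ/N, N = 23001.
Dept II: Wₕ = 0.52206426; term = 0.52206426²·(1 − 0.21893738)·182/2629 = 0.014737187.
Dept III: Wₕ = 0.47793574; term = 0.47793574²·(1 − 0.15537160)·170/1708 = 0.019202853.
Sum = 0.03394004.
SE = √(0.03394004) = 0.18423.

0.18423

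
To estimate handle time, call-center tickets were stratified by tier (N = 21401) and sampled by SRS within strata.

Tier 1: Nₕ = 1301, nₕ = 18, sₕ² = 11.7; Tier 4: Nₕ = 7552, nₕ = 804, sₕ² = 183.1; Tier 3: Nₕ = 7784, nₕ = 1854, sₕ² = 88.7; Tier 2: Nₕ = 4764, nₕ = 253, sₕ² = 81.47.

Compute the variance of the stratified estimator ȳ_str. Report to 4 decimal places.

0.0476

Var(ȳ_str) = Σₕ Wₕ²(1 − fₕ)sₕ²/nₕ with Wₕ = Nₕ/N, N = 21401.
Tier 1: Wₕ = 0.06079155; term = 0.06079155²·(1 − 0.01383551)·11.7/18 = 0.0023689134.
Tier 4: Wₕ = 0.35288071; term = 0.35288071²·(1 − 0.10646186)·183.1/804 = 0.025339685.
Tier 3: Wₕ = 0.36372132; term = 0.36372132²·(1 − 0.23818088)·88.7/1854 = 0.0048217343.
Tier 2: Wₕ = 0.22260642; term = 0.22260642²·(1 − 0.05310663)·81.47/253 = 0.015109623.
Sum = 0.047639956.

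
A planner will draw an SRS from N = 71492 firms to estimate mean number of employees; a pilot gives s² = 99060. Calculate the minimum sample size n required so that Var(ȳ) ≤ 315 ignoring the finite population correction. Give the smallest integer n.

Without fpc, n₀ = s²/D = 99060/315 = 314.4762.
Rounding up, n = 315.

315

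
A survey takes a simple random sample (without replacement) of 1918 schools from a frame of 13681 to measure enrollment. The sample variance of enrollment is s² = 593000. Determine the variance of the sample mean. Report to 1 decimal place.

265.8

Under SRS without replacement, Var(ȳ) = (1 − f)·s²/n with f = n/N = 1918/13681 = 0.14019443.
Var(ȳ) = (1 − 0.14019443)·593000/1918 = 0.85980557·309.17623 = 265.83144.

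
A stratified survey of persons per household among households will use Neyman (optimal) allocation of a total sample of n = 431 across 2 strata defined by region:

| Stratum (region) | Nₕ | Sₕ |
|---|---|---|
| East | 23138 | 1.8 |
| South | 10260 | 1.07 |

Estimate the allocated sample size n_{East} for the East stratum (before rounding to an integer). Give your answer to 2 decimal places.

Neyman allocation: nₕ = n·NₕSₕ / Σⱼ NⱼSⱼ.
Σ NⱼSⱼ = 23138·1.8 + 10260·1.07 = 52626.6.
n_{East} = 431·23138·1.8 / 52626.6 = 341.09.

341.09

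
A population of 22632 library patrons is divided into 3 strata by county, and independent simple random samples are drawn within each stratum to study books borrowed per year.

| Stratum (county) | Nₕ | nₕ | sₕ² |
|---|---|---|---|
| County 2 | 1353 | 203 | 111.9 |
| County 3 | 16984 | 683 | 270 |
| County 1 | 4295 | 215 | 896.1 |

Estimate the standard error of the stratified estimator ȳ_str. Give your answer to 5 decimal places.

Var(ȳ_str) = Σₕ Wₕ²(1 − fₕ)sₕ²/nₕ with Wₕ = Nₕ/N, N = 22632.
County 2: Wₕ = 0.05978261; term = 0.05978261²·(1 − 0.15003695)·111.9/203 = 0.0016744949.
County 3: Wₕ = 0.75044185; term = 0.75044185²·(1 − 0.04021432)·270/683 = 0.21367387.
County 1: Wₕ = 0.18977554; term = 0.18977554²·(1 − 0.05005821)·896.1/215 = 0.1425921.
Sum = 0.35794046.
SE = √(0.35794046) = 0.59828.

0.59828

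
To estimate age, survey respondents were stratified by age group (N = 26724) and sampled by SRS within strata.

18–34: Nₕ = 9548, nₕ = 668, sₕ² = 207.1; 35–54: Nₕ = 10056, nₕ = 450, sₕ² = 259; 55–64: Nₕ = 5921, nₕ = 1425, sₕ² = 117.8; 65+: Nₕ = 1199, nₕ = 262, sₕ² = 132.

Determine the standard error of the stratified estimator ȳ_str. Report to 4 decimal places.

0.3443

Var(ȳ_str) = Σₕ Wₕ²(1 − fₕ)sₕ²/nₕ with Wₕ = Nₕ/N, N = 26724.
18–34: Wₕ = 0.35728184; term = 0.35728184²·(1 − 0.06996230)·207.1/668 = 0.036806633.
35–54: Wₕ = 0.37629097; term = 0.37629097²·(1 − 0.04474940)·259/450 = 0.077848845.
55–64: Wₕ = 0.22156114; term = 0.22156114²·(1 − 0.24066881)·117.8/1425 = 0.0030814056.
65+: Wₕ = 0.04486604; term = 0.04486604²·(1 − 0.21851543)·132/262 = 7.9255332 × 10^-4.
Sum = 0.11852944.
SE = √(0.11852944) = 0.3443.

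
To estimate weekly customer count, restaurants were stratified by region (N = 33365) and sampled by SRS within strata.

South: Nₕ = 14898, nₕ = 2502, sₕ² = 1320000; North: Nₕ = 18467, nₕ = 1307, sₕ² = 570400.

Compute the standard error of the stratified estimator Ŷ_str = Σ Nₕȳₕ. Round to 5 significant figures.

Var(Ŷ_str) = Σₕ Nₕ²(1 − fₕ)sₕ²/nₕ.
South: 14898²·(1 − 2502/14898)·1320000/2502 = 9.7430776 × 10^10.
North: 18467²·(1 − 1307/18467)·570400/1307 = 1.3829853 × 10^11.
Sum = 2.3572931 × 10^11.
SE = √(2.3572931 × 10^11) = 485520.

485520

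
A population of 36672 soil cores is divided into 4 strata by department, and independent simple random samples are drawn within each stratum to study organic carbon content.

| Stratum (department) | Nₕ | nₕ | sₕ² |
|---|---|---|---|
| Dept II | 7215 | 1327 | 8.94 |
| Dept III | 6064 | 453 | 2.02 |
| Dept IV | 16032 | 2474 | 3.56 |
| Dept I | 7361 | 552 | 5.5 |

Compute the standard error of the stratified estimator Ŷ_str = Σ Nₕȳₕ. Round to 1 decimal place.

Var(Ŷ_str) = Σₕ Nₕ²(1 − fₕ)sₕ²/nₕ.
Dept II: 7215²·(1 − 1327/7215)·8.94/1327 = 286200.73.
Dept III: 6064²·(1 − 453/6064)·2.02/453 = 151723.42.
Dept IV: 16032²·(1 − 2474/16032)·3.56/2474 = 312776.15.
Dept I: 7361²·(1 − 552/7361)·5.5/552 = 499394.51.
Sum = 1.2500948 × 10^6.
SE = √(1.2500948 × 10^6) = 1118.1.

1118.1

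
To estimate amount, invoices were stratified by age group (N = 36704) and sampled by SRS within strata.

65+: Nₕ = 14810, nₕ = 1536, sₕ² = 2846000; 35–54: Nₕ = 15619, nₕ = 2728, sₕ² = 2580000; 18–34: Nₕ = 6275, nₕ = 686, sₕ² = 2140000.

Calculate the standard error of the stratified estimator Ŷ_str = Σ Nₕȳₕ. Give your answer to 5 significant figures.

814910

Var(Ŷ_str) = Σₕ Nₕ²(1 − fₕ)sₕ²/nₕ.
65+: 14810²·(1 − 1536/14810)·2846000/1536 = 3.6425083 × 10^11.
35–54: 15619²·(1 − 2728/15619)·2580000/2728 = 1.9042115 × 10^11.
18–34: 6275²·(1 − 686/6275)·2140000/686 = 1.0940508 × 10^11.
Sum = 6.6407706 × 10^11.
SE = √(6.6407706 × 10^11) = 814910.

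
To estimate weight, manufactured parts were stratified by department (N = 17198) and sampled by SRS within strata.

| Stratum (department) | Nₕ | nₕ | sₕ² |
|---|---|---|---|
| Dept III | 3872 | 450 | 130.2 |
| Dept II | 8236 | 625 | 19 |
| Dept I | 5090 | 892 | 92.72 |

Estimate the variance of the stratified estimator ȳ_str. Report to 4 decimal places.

Var(ȳ_str) = Σₕ Wₕ²(1 − fₕ)sₕ²/nₕ with Wₕ = Nₕ/N, N = 17198.
Dept III: Wₕ = 0.22514246; term = 0.22514246²·(1 − 0.11621901)·130.2/450 = 0.01296158.
Dept II: Wₕ = 0.47889289; term = 0.47889289²·(1 − 0.07588635)·19/625 = 0.0064428164.
Dept I: Wₕ = 0.29596465; term = 0.29596465²·(1 − 0.17524558)·92.72/892 = 0.0075095324.
Sum = 0.026913929.

0.0269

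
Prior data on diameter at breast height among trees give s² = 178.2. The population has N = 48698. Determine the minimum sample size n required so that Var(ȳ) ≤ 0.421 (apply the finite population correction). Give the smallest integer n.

Without fpc, n₀ = s²/D = 178.2/0.421 = 423.2779.
With fpc, (1 − n/N)·s²/n ≤ D requires n ≥ n₀/(1 + n₀/N) = 423.2779/(1 + 423.2779/48698) = 419.6305.
Rounding up, n = 420.

420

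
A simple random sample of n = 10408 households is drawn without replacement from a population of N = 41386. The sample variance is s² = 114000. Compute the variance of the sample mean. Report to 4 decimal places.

8.1986

Under SRS without replacement, Var(ȳ) = (1 − f)·s²/n with f = n/N = 10408/41386 = 0.25148601.
Var(ȳ) = (1 − 0.25148601)·114000/10408 = 0.74851399·10.953113 = 8.1985583.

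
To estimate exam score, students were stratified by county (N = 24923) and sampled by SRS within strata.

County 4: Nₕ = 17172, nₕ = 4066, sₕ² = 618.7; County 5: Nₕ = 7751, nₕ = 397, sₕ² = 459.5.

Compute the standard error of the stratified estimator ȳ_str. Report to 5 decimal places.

Var(ȳ_str) = Σₕ Wₕ²(1 − fₕ)sₕ²/nₕ with Wₕ = Nₕ/N, N = 24923.
County 4: Wₕ = 0.68900213; term = 0.68900213²·(1 − 0.23678081)·618.7/4066 = 0.055131924.
County 5: Wₕ = 0.31099787; term = 0.31099787²·(1 − 0.05121920)·459.5/397 = 0.10621253.
Sum = 0.16134445.
SE = √(0.16134445) = 0.40168.

0.40168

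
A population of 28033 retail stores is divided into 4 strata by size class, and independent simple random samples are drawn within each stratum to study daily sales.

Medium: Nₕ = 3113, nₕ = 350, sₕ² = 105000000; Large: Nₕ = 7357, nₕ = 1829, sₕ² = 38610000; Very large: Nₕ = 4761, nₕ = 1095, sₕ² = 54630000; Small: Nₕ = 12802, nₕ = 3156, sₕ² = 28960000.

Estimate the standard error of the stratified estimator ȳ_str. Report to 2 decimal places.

83.22

Var(ȳ_str) = Σₕ Wₕ²(1 − fₕ)sₕ²/nₕ with Wₕ = Nₕ/N, N = 28033.
Medium: Wₕ = 0.11104769; term = 0.11104769²·(1 − 0.11243174)·105000000/350 = 3283.5385.
Large: Wₕ = 0.26244069; term = 0.26244069²·(1 − 0.24860677)·38610000/1829 = 1092.4856.
Very large: Wₕ = 0.16983555; term = 0.16983555²·(1 − 0.22999370)·54630000/1095 = 1108.0735.
Small: Wₕ = 0.45667606; term = 0.45667606²·(1 − 0.24652398)·28960000/3156 = 1441.941.
Sum = 6926.0386.
SE = √(6926.0386) = 83.22.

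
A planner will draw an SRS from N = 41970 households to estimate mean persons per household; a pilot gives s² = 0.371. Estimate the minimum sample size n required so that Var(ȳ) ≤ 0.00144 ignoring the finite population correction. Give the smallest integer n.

258

Without fpc, n₀ = s²/D = 0.371/0.00144 = 257.6389.
Rounding up, n = 258.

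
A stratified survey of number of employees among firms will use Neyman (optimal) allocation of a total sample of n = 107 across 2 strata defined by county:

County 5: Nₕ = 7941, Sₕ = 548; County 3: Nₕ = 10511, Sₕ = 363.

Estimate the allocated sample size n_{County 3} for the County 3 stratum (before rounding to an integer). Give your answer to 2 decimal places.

49.99

Neyman allocation: nₕ = n·NₕSₕ / Σⱼ NⱼSⱼ.
Σ NⱼSⱼ = 7941·548 + 10511·363 = 8.167161 × 10^6.
n_{County 3} = 107·10511·363 / (8.167161 × 10^6) = 49.99.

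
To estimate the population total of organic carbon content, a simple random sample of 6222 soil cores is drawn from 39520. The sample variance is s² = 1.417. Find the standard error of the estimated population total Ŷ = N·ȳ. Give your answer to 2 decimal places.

547.44

Var(Ŷ) = N²·Var(ȳ) = N²·(1 − n/N)·s²/n.
f = 6222/39520 = 0.15743927; Var(ȳ) = 0.84256073·1.417/6222 = 1.9188501 × 10^-4.
Var(Ŷ) = 39520² · (1.9188501 × 10^-4) = 299691.84.
SE(Ŷ) = √(299691.84) = 547.44.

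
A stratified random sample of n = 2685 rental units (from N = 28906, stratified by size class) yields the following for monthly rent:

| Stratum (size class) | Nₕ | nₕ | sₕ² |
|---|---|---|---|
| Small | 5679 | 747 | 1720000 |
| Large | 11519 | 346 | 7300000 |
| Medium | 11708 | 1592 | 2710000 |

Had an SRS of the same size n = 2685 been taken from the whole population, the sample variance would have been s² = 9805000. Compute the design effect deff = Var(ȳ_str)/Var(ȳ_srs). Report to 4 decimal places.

1.0772

Var(ȳ_str) = Σ Wₕ²(1−fₕ)sₕ²/nₕ with Wₕ = Nₕ/28906:
  Small: (5679/28906)²·(1−747/5679)·1720000/747 = 77.183912
  Large: (11519/28906)²·(1−346/11519)·7300000/346 = 3249.7903
  Medium: (11708/28906)²·(1−1592/11708)·2710000/1592 = 241.29136
  → Var(ȳ_str) = 3568.2656.
Var(ȳ_srs) = (1 − 2685/28906)·9805000/2685 = 3312.5662.
deff = 3568.2656 / 3312.5662 = 1.0772.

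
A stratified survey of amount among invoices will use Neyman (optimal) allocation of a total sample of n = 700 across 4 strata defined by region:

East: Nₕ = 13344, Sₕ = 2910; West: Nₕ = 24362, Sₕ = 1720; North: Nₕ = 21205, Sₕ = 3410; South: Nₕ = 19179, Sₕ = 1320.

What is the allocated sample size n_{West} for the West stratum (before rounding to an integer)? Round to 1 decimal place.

Neyman allocation: nₕ = n·NₕSₕ / Σⱼ NⱼSⱼ.
Σ NⱼSⱼ = 13344·2910 + 24362·1720 + 21205·3410 + 19179·1320 = 1.7835901 × 10^8.
n_{West} = 700·24362·1720 / (1.7835901 × 10^8) = 164.5.

164.5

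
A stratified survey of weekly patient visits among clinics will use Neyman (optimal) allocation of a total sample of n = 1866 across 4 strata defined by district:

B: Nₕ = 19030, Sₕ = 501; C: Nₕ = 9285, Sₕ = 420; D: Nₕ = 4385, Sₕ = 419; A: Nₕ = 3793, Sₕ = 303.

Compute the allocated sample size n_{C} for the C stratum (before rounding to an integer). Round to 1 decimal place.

Neyman allocation: nₕ = n·NₕSₕ / Σⱼ NⱼSⱼ.
Σ NⱼSⱼ = 19030·501 + 9285·420 + 4385·419 + 3793·303 = 1.6420324 × 10^7.
n_{C} = 1866·9285·420 / (1.6420324 × 10^7) = 443.2.

443.2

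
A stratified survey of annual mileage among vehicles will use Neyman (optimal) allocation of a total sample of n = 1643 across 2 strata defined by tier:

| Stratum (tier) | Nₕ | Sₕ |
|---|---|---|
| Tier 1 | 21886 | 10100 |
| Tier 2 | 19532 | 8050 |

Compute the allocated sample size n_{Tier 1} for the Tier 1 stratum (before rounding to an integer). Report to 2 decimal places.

960.09

Neyman allocation: nₕ = n·NₕSₕ / Σⱼ NⱼSⱼ.
Σ NⱼSⱼ = 21886·10100 + 19532·8050 = 3.782812 × 10^8.
n_{Tier 1} = 1643·21886·10100 / (3.782812 × 10^8) = 960.09.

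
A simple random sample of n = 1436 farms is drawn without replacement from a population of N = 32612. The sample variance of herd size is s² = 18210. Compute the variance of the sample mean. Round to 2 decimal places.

Under SRS without replacement, Var(ȳ) = (1 − f)·s²/n with f = n/N = 1436/32612 = 0.04403287.
Var(ȳ) = (1 − 0.04403287)·18210/1436 = 0.95596713·12.681058 = 12.122675.

12.12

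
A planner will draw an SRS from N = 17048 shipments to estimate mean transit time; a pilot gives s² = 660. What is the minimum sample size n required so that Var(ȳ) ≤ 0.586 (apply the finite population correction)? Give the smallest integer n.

1057

Without fpc, n₀ = s²/D = 660/0.586 = 1126.2799.
With fpc, (1 − n/N)·s²/n ≤ D requires n ≥ n₀/(1 + n₀/N) = 1126.2799/(1 + 1126.2799/17048) = 1056.4831.
Rounding up, n = 1057.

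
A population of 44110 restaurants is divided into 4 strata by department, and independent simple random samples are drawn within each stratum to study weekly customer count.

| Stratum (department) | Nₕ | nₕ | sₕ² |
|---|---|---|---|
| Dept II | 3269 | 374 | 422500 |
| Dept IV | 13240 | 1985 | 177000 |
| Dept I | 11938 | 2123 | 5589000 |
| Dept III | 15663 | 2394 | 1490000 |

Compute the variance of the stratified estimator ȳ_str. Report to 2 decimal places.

Var(ȳ_str) = Σₕ Wₕ²(1 − fₕ)sₕ²/nₕ with Wₕ = Nₕ/N, N = 44110.
Dept II: Wₕ = 0.07411018; term = 0.07411018²·(1 − 0.11440808)·422500/374 = 5.4947063.
Dept IV: Wₕ = 0.30015869; term = 0.30015869²·(1 − 0.14992447)·177000/1985 = 6.829236.
Dept I: Wₕ = 0.27064158; term = 0.27064158²·(1 − 0.17783548)·5589000/2123 = 158.53745.
Dept III: Wₕ = 0.35508955; term = 0.35508955²·(1 − 0.15284428)·1490000/2394 = 66.481552.
Sum = 237.34294.

237.34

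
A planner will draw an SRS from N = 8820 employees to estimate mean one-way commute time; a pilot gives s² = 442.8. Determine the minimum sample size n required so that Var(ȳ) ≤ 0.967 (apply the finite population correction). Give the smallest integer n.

436

Without fpc, n₀ = s²/D = 442.8/0.967 = 457.9111.
With fpc, (1 − n/N)·s²/n ≤ D requires n ≥ n₀/(1 + n₀/N) = 457.9111/(1 + 457.9111/8820) = 435.3109.
Rounding up, n = 436.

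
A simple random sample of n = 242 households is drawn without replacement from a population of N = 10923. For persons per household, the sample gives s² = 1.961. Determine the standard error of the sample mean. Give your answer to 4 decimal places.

0.0890

Under SRS without replacement, Var(ȳ) = (1 − f)·s²/n with f = n/N = 242/10923 = 0.02215509.
Var(ȳ) = (1 − 0.02215509)·1.961/242 = 0.97784491·0.0081033058 = 0.0079237764.
SE(ȳ) = √(0.0079237764) = 0.0890.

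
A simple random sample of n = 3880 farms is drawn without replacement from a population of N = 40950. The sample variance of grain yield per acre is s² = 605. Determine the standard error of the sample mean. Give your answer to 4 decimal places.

Under SRS without replacement, Var(ȳ) = (1 − f)·s²/n with f = n/N = 3880/40950 = 0.09474969.
Var(ȳ) = (1 − 0.09474969)·605/3880 = 0.90525031·0.15592784 = 0.14115372.
SE(ȳ) = √(0.14115372) = 0.3757.

0.3757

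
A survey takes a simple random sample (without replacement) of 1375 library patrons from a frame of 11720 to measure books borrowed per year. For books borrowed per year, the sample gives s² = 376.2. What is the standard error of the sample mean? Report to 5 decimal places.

0.49143

Under SRS without replacement, Var(ȳ) = (1 − f)·s²/n with f = n/N = 1375/11720 = 0.11732082.
Var(ȳ) = (1 − 0.11732082)·376.2/1375 = 0.88267918·0.2736 = 0.24150102.
SE(ȳ) = √(0.24150102) = 0.49143.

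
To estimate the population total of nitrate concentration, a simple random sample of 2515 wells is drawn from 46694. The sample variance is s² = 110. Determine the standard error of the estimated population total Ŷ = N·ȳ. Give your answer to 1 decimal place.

Var(Ŷ) = N²·Var(ȳ) = N²·(1 − n/N)·s²/n.
f = 2515/46694 = 0.05386131; Var(ȳ) = 0.94613869·110/2515 = 0.041381811.
Var(Ŷ) = 46694² · 0.041381811 = 9.0225989 × 10^7.
SE(Ŷ) = √(9.0225989 × 10^7) = 9498.7.

9498.7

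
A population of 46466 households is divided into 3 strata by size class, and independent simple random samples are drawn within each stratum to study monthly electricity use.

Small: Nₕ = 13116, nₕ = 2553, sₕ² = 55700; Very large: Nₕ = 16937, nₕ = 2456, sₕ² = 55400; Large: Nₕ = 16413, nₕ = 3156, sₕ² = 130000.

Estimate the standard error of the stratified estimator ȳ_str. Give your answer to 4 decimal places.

2.8484

Var(ȳ_str) = Σₕ Wₕ²(1 − fₕ)sₕ²/nₕ with Wₕ = Nₕ/N, N = 46466.
Small: Wₕ = 0.28227091; term = 0.28227091²·(1 − 0.19464776)·55700/2553 = 1.3999821.
Very large: Wₕ = 0.36450308; term = 0.36450308²·(1 − 0.14500797)·55400/2456 = 2.5623938.
Large: Wₕ = 0.35322601; term = 0.35322601²·(1 − 0.19228660)·130000/3156 = 4.1511556.
Sum = 8.1135315.
SE = √(8.1135315) = 2.8484.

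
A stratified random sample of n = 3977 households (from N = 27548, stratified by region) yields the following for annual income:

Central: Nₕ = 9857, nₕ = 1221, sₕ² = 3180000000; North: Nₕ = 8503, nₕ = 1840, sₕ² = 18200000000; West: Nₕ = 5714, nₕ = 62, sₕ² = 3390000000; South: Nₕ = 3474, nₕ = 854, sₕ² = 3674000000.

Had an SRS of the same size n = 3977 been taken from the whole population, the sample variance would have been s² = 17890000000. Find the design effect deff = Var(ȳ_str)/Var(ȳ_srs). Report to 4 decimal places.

0.8857

Var(ȳ_str) = Σ Wₕ²(1−fₕ)sₕ²/nₕ with Wₕ = Nₕ/27548:
  Central: (9857/27548)²·(1−1221/9857)·3180000000/1221 = 292138.43
  North: (8503/27548)²·(1−1840/8503)·18200000000/1840 = 738440.33
  West: (5714/27548)²·(1−62/5714)·3390000000/62 = 2.32686 × 10^6
  South: (3474/27548)²·(1−854/3474)·3674000000/854 = 51597.925
  → Var(ȳ_str) = 3.4090367 × 10^6.
Var(ȳ_srs) = (1 − 3977/27548)·17890000000/3977 = 3.8489537 × 10^6.
deff = (3.4090367 × 10^6) / (3.8489537 × 10^6) = 0.8857.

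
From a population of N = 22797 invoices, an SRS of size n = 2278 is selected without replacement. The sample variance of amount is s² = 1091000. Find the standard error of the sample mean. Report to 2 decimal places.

Under SRS without replacement, Var(ȳ) = (1 − f)·s²/n with f = n/N = 2278/22797 = 0.09992543.
Var(ȳ) = (1 − 0.09992543)·1091000/2278 = 0.90007457·478.92888 = 431.07171.
SE(ȳ) = √(431.07171) = 20.76.

20.76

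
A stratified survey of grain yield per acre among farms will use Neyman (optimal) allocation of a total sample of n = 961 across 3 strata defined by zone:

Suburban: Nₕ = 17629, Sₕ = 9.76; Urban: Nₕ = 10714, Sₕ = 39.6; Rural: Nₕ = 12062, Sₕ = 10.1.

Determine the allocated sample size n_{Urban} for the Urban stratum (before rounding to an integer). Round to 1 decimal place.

567.7

Neyman allocation: nₕ = n·NₕSₕ / Σⱼ NⱼSⱼ.
Σ NⱼSⱼ = 17629·9.76 + 10714·39.6 + 12062·10.1 = 718159.64.
n_{Urban} = 961·10714·39.6 / 718159.64 = 567.7.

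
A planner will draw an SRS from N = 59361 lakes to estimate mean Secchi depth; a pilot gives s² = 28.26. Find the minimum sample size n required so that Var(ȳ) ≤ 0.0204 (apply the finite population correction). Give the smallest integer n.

Without fpc, n₀ = s²/D = 28.26/0.0204 = 1385.2941.
With fpc, (1 − n/N)·s²/n ≤ D requires n ≥ n₀/(1 + n₀/N) = 1385.2941/(1 + 1385.2941/59361) = 1353.7030.
Rounding up, n = 1354.

1354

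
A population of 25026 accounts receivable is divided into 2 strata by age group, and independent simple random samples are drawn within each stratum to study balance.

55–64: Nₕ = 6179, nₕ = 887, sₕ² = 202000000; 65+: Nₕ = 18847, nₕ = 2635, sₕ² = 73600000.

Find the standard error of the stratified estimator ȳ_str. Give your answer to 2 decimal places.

Var(ȳ_str) = Σₕ Wₕ²(1 − fₕ)sₕ²/nₕ with Wₕ = Nₕ/N, N = 25026.
55–64: Wₕ = 0.24690322; term = 0.24690322²·(1 − 0.14355074)·202000000/887 = 11890.029.
65+: Wₕ = 0.75309678; term = 0.75309678²·(1 − 0.13981005)·73600000/2635 = 13626.777.
Sum = 25516.806.
SE = √(25516.806) = 159.74.

159.74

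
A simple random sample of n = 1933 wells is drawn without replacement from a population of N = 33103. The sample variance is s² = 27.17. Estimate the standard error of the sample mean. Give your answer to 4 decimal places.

0.1150

Under SRS without replacement, Var(ȳ) = (1 − f)·s²/n with f = n/N = 1933/33103 = 0.05839350.
Var(ȳ) = (1 − 0.05839350)·27.17/1933 = 0.94160650·0.014055872 = 0.0132351.
SE(ȳ) = √(0.0132351) = 0.1150.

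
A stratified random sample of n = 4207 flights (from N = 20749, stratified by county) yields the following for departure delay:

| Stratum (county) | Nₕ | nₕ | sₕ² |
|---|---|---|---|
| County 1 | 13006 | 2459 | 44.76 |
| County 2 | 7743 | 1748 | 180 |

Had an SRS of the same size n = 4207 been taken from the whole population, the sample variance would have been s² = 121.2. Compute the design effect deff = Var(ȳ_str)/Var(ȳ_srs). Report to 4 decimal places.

Var(ȳ_str) = Σ Wₕ²(1−fₕ)sₕ²/nₕ with Wₕ = Nₕ/20749:
  County 1: (13006/20749)²·(1−2459/13006)·44.76/2459 = 0.0057997584
  County 2: (7743/20749)²·(1−1748/7743)·180/1748 = 0.011102868
  → Var(ȳ_str) = 0.016902626.
Var(ȳ_srs) = (1 − 4207/20749)·121.2/4207 = 0.022967882.
deff = 0.016902626 / 0.022967882 = 0.7359.

0.7359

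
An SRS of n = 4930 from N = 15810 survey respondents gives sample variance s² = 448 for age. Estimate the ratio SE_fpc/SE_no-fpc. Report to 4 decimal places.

f = n/N = 4930/15810 = 0.31182796.
SE_no-fpc = √(s²/n) = 0.30145018; SE_fpc = √((1−f)s²/n) = 0.25007142.
Ratio = √(1−f) = 0.82956136.

0.8296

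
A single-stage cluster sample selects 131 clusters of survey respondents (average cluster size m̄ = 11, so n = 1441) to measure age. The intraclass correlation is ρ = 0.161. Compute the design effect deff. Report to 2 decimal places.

2.61

deff = 1 + (11 − 1)·0.161 = 1 + 1.61 = 2.61.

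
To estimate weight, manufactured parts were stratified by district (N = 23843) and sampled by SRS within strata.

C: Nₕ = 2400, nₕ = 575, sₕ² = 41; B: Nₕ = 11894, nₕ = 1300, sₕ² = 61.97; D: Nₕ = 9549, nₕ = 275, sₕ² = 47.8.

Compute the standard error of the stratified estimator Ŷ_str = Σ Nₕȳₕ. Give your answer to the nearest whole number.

Var(Ŷ_str) = Σₕ Nₕ²(1 − fₕ)sₕ²/nₕ.
C: 2400²·(1 − 575/2400)·41/575 = 312313.04.
B: 11894²·(1 − 1300/11894)·61.97/1300 = 6.0065631 × 10^6.
D: 9549²·(1 − 275/9549)·47.8/275 = 1.5392891 × 10^7.
Sum = 2.1711767 × 10^7.
SE = √(2.1711767 × 10^7) = 4660.

4660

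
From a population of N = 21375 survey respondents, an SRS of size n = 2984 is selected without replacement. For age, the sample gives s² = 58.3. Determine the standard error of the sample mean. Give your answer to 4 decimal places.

Under SRS without replacement, Var(ȳ) = (1 − f)·s²/n with f = n/N = 2984/21375 = 0.13960234.
Var(ȳ) = (1 − 0.13960234)·58.3/2984 = 0.86039766·0.019537534 = 0.016810048.
SE(ȳ) = √(0.016810048) = 0.1297.

0.1297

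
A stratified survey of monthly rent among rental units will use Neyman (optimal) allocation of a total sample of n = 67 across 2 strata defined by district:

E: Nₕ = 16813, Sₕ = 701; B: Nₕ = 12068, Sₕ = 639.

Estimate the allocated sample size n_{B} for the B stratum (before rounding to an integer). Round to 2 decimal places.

Neyman allocation: nₕ = n·NₕSₕ / Σⱼ NⱼSⱼ.
Σ NⱼSⱼ = 16813·701 + 12068·639 = 1.9497365 × 10^7.
n_{B} = 67·12068·639 / (1.9497365 × 10^7) = 26.50.

26.50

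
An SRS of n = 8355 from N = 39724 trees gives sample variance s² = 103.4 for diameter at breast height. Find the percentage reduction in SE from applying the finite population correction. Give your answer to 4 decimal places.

11.1364

f = n/N = 8355/39724 = 0.21032625.
SE_no-fpc = √(s²/n) = 0.11124668; SE_fpc = √((1−f)s²/n) = 0.098857789.
Ratio = √(1−f) = 0.88863589. Reduction = 100·(1 − 0.88863589) = 11.1364%.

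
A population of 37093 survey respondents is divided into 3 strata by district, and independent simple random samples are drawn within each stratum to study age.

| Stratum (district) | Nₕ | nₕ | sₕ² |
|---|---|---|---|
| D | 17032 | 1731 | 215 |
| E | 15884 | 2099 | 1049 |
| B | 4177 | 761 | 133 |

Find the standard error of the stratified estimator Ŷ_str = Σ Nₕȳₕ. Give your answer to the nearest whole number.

Var(Ŷ_str) = Σₕ Nₕ²(1 − fₕ)sₕ²/nₕ.
D: 17032²·(1 − 1731/17032)·215/1731 = 3.2368819 × 10^7.
E: 15884²·(1 − 2099/15884)·1049/2099 = 1.0942831 × 10^8.
B: 4177²·(1 − 761/4177)·133/761 = 2.4937294 × 10^6.
Sum = 1.4429086 × 10^8.
SE = √(1.4429086 × 10^8) = 12012.

12012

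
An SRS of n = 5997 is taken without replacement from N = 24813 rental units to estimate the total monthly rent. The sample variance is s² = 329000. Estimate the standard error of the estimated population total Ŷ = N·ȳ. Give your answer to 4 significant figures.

Var(Ŷ) = N²·Var(ȳ) = N²·(1 − n/N)·s²/n.
f = 5997/24813 = 0.24168782; Var(ȳ) = 0.75831218·329000/5997 = 41.601585.
Var(Ŷ) = 24813² · 41.601585 = 2.5613471 × 10^10.
SE(Ŷ) = √(2.5613471 × 10^10) = 160000.

160000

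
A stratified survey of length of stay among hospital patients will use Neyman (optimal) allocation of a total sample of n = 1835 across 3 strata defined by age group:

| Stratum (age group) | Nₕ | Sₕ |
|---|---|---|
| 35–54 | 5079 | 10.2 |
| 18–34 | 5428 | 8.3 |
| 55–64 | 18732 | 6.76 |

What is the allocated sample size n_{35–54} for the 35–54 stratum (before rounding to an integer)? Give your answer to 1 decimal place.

Neyman allocation: nₕ = n·NₕSₕ / Σⱼ NⱼSⱼ.
Σ NⱼSⱼ = 5079·10.2 + 5428·8.3 + 18732·6.76 = 223486.52.
n_{35–54} = 1835·5079·10.2 / 223486.52 = 425.4.

425.4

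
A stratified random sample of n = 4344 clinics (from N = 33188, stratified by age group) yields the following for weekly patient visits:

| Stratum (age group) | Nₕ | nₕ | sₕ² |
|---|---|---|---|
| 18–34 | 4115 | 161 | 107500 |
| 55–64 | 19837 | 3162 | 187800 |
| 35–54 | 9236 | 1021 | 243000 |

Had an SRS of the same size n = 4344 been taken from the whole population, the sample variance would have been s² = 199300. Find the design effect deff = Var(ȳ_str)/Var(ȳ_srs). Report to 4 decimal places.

1.1059

Var(ȳ_str) = Σ Wₕ²(1−fₕ)sₕ²/nₕ with Wₕ = Nₕ/33188:
  18–34: (4115/33188)²·(1−161/4115)·107500/161 = 9.8634065
  55–64: (19837/33188)²·(1−3162/19837)·187800/3162 = 17.836654
  35–54: (9236/33188)²·(1−1021/9236)·243000/1021 = 16.394941
  → Var(ȳ_str) = 44.095002.
Var(ȳ_srs) = (1 − 4344/33188)·199300/4344 = 39.874191.
deff = 44.095002 / 39.874191 = 1.1059.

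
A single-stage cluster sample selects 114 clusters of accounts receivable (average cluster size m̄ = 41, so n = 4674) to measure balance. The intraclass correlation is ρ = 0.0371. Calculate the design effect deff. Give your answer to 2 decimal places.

deff = 1 + (41 − 1)·0.0371 = 1 + 1.484 = 2.484.

2.48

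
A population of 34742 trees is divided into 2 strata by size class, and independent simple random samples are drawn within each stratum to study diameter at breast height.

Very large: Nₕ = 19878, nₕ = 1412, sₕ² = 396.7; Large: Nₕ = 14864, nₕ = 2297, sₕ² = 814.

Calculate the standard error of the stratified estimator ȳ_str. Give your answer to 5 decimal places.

Var(ȳ_str) = Σₕ Wₕ²(1 − fₕ)sₕ²/nₕ with Wₕ = Nₕ/N, N = 34742.
Very large: Wₕ = 0.57216050; term = 0.57216050²·(1 − 0.07103330)·396.7/1412 = 0.085440423.
Large: Wₕ = 0.42783950; term = 0.42783950²·(1 − 0.15453445)·814/2297 = 0.054842986.
Sum = 0.14028341.
SE = √(0.14028341) = 0.37454.

0.37454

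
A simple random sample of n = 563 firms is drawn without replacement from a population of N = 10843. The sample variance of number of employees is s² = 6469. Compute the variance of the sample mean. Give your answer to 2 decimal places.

10.89

Under SRS without replacement, Var(ȳ) = (1 − f)·s²/n with f = n/N = 563/10843 = 0.05192290.
Var(ȳ) = (1 − 0.05192290)·6469/563 = 0.94807710·11.490231 = 10.893625.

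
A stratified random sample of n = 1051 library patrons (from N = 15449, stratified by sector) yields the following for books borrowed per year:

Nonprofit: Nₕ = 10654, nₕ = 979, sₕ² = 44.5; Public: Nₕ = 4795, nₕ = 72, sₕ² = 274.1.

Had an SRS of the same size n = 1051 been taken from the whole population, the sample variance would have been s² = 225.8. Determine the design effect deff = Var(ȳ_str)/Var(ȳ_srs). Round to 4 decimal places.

1.9021

Var(ȳ_str) = Σ Wₕ²(1−fₕ)sₕ²/nₕ with Wₕ = Nₕ/15449:
  Nonprofit: (10654/15449)²·(1−979/10654)·44.5/979 = 0.019630901
  Public: (4795/15449)²·(1−72/4795)·274.1/72 = 0.36122878
  → Var(ȳ_str) = 0.38085968.
Var(ȳ_srs) = (1 − 1051/15449)·225.8/1051 = 0.20022717.
deff = 0.38085968 / 0.20022717 = 1.9021.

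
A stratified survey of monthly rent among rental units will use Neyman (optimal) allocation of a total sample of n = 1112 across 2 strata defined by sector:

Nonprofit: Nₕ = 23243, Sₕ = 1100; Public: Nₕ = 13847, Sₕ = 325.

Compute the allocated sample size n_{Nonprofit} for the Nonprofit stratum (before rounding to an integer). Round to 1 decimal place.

945.6

Neyman allocation: nₕ = n·NₕSₕ / Σⱼ NⱼSⱼ.
Σ NⱼSⱼ = 23243·1100 + 13847·325 = 3.0067575 × 10^7.
n_{Nonprofit} = 1112·23243·1100 / (3.0067575 × 10^7) = 945.6.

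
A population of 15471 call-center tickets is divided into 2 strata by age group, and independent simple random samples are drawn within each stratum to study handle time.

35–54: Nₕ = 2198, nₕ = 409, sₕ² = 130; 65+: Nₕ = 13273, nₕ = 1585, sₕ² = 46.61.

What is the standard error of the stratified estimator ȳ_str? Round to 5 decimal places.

0.15583

Var(ȳ_str) = Σₕ Wₕ²(1 − fₕ)sₕ²/nₕ with Wₕ = Nₕ/N, N = 15471.
35–54: Wₕ = 0.14207226; term = 0.14207226²·(1 − 0.18607825)·130/409 = 0.0052218128.
65+: Wₕ = 0.85792774; term = 0.85792774²·(1 − 0.11941535)·46.61/1585 = 0.019059977.
Sum = 0.02428179.
SE = √(0.02428179) = 0.15583.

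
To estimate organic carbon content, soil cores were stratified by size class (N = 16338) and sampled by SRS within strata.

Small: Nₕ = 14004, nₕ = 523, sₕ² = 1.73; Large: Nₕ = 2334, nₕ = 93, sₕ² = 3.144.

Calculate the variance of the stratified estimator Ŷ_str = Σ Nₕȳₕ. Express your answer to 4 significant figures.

Var(Ŷ_str) = Σₕ Nₕ²(1 − fₕ)sₕ²/nₕ.
Small: 14004²·(1 − 523/14004)·1.73/523 = 624480.13.
Large: 2334²·(1 − 93/2334)·3.144/93 = 176824.44.
Sum = 801304.57.

801300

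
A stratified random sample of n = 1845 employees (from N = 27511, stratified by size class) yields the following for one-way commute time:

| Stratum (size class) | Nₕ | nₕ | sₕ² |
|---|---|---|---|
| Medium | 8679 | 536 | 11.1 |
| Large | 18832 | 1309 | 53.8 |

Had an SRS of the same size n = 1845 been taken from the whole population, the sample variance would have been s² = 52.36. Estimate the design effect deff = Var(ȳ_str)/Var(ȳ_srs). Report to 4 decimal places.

0.7499

Var(ȳ_str) = Σ Wₕ²(1−fₕ)sₕ²/nₕ with Wₕ = Nₕ/27511:
  Medium: (8679/27511)²·(1−536/8679)·11.1/536 = 0.0019337466
  Large: (18832/27511)²·(1−1309/18832)·53.8/1309 = 0.017919867
  → Var(ȳ_str) = 0.019853614.
Var(ȳ_srs) = (1 − 1845/27511)·52.36/1845 = 0.026476165.
deff = 0.019853614 / 0.026476165 = 0.7499.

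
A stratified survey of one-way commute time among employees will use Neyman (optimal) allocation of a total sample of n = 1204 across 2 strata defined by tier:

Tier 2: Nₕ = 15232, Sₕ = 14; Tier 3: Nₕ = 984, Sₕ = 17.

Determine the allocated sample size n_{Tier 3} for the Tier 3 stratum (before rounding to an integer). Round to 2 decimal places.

Neyman allocation: nₕ = n·NₕSₕ / Σⱼ NⱼSⱼ.
Σ NⱼSⱼ = 15232·14 + 984·17 = 229976.
n_{Tier 3} = 1204·984·17 / 229976 = 87.58.

87.58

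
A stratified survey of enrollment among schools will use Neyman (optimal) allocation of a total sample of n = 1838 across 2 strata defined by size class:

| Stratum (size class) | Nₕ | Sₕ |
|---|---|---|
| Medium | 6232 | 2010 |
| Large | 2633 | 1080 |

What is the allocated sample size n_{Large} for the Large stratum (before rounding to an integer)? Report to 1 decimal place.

340.1

Neyman allocation: nₕ = n·NₕSₕ / Σⱼ NⱼSⱼ.
Σ NⱼSⱼ = 6232·2010 + 2633·1080 = 1.536996 × 10^7.
n_{Large} = 1838·2633·1080 / (1.536996 × 10^7) = 340.1.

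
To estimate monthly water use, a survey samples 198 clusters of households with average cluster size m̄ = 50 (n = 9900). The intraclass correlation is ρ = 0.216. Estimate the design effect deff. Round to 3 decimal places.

11.584

deff = 1 + (50 − 1)·0.216 = 1 + 10.584 = 11.584.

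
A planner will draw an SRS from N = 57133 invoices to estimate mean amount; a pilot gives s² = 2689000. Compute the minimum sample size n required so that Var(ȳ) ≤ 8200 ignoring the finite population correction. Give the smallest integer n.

Without fpc, n₀ = s²/D = 2689000/8200 = 327.9268.
Rounding up, n = 328.

328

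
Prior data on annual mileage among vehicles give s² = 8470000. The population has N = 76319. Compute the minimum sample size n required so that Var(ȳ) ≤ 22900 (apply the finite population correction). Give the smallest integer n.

369

Without fpc, n₀ = s²/D = 8470000/22900 = 369.8690.
With fpc, (1 − n/N)·s²/n ≤ D requires n ≥ n₀/(1 + n₀/N) = 369.8690/(1 + 369.8690/76319) = 368.0851.
Rounding up, n = 369.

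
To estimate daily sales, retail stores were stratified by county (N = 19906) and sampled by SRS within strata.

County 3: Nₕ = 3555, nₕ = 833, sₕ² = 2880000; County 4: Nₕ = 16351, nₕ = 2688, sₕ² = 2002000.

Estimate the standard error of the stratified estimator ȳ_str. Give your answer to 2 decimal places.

Var(ȳ_str) = Σₕ Wₕ²(1 − fₕ)sₕ²/nₕ with Wₕ = Nₕ/N, N = 19906.
County 3: Wₕ = 0.17858937; term = 0.17858937²·(1 − 0.23431786)·2880000/833 = 84.432026.
County 4: Wₕ = 0.82141063; term = 0.82141063²·(1 − 0.16439362)·2002000/2688 = 419.91095.
Sum = 504.34298.
SE = √(504.34298) = 22.46.

22.46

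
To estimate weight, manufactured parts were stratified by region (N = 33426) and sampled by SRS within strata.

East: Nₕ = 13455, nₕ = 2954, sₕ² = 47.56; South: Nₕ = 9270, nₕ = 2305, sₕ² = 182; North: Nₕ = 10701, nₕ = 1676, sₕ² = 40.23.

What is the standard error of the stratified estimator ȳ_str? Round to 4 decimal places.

0.0931

Var(ȳ_str) = Σₕ Wₕ²(1 − fₕ)sₕ²/nₕ with Wₕ = Nₕ/N, N = 33426.
East: Wₕ = 0.40253096; term = 0.40253096²·(1 − 0.21954664)·47.56/2954 = 0.0020359959.
South: Wₕ = 0.27732903; term = 0.27732903²·(1 − 0.24865156)·182/2305 = 0.0045628112.
North: Wₕ = 0.32014001; term = 0.32014001²·(1 − 0.15662088)·40.23/1676 = 0.0020748121.
Sum = 0.0086736192.
SE = √(0.0086736192) = 0.0931.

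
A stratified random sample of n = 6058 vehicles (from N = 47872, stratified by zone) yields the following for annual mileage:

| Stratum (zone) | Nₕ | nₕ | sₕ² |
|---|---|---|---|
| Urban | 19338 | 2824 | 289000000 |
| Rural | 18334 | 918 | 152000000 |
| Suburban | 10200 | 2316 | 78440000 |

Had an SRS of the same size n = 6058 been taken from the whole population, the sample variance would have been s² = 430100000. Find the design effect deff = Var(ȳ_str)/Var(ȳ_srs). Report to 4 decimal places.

0.6211

Var(ȳ_str) = Σ Wₕ²(1−fₕ)sₕ²/nₕ with Wₕ = Nₕ/47872:
  Urban: (19338/47872)²·(1−2824/19338)·289000000/2824 = 14260.47
  Rural: (18334/47872)²·(1−918/18334)·152000000/918 = 23069.778
  Suburban: (10200/47872)²·(1−2316/10200)·78440000/2316 = 1188.4548
  → Var(ȳ_str) = 38518.703.
Var(ȳ_srs) = (1 − 6058/47872)·430100000/6058 = 62012.654.
deff = 38518.703 / 62012.654 = 0.6211.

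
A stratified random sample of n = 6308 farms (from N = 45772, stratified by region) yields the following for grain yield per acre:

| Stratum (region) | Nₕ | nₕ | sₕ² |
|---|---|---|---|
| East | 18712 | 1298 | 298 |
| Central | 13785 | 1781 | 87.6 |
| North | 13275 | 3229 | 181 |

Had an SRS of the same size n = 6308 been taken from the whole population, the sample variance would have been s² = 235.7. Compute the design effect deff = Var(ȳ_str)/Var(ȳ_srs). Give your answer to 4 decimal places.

Var(ȳ_str) = Σ Wₕ²(1−fₕ)sₕ²/nₕ with Wₕ = Nₕ/45772:
  East: (18712/45772)²·(1−1298/18712)·298/1298 = 0.03570759
  Central: (13785/45772)²·(1−1781/13785)·87.6/1781 = 0.0038848403
  North: (13275/45772)²·(1−3229/13275)·181/3229 = 0.0035681118
  → Var(ȳ_str) = 0.043160542.
Var(ȳ_srs) = (1 − 6308/45772)·235.7/6308 = 0.032215814.
deff = 0.043160542 / 0.032215814 = 1.3397.

1.3397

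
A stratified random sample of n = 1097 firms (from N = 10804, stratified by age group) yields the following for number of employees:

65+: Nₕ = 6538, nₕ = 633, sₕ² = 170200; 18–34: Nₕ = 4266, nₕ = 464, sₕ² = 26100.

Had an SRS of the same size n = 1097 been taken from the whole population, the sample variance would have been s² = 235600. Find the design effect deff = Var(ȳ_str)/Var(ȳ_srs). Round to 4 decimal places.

0.5014

Var(ȳ_str) = Σ Wₕ²(1−fₕ)sₕ²/nₕ with Wₕ = Nₕ/10804:
  65+: (6538/10804)²·(1−633/6538)·170200/633 = 88.930659
  18–34: (4266/10804)²·(1−464/4266)·26100/464 = 7.8160322
  → Var(ȳ_str) = 96.746691.
Var(ȳ_srs) = (1 − 1097/10804)·235600/1097 = 192.96081.
deff = 96.746691 / 192.96081 = 0.5014.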